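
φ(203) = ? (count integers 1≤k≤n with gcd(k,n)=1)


Factor n: 203 = 7 × 29
φ(n) = n · ∏(1 - 1/p) over distinct primes p | n
φ(203) = 203 · (1 - 1/7) · (1 - 1/29) = 168

φ(203) = 168


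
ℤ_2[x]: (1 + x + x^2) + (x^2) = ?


Add coefficients mod 2:
x^0: 1 + 0 = 1 (mod 2)
x^1: 1 + 0 = 1 (mod 2)
x^2: 1 + 1 = 0 (mod 2)
Result: 1 + x

f + g = 1 + x


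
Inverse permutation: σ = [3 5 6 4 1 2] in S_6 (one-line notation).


To find σ⁻¹, swap domain and range:
σ(1) = 3 → σ⁻¹(3) = 1
σ(2) = 5 → σ⁻¹(5) = 2
σ(3) = 6 → σ⁻¹(6) = 3
σ(4) = 4 → σ⁻¹(4) = 4
σ(5) = 1 → σ⁻¹(1) = 5
σ(6) = 2 → σ⁻¹(2) = 6

σ⁻¹ = [5 6 1 4 2 3]


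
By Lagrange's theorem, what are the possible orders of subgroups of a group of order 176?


Lagrange's theorem: |H| divides |G|
|G| = 176
Divisors of 176: 1, 2, 4, 8, 11, 16, 22, 44, 88, 176

Possible subgroup orders: {1, 2, 4, 8, 11, 16, 22, 44, 88, 176}


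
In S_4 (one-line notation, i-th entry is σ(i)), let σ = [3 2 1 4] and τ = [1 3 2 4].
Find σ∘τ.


σ∘τ: apply τ first, then σ
1 →τ 1 →σ 3
2 →τ 3 →σ 1
3 →τ 2 →σ 2
4 →τ 4 →σ 4

σ∘τ = [3 1 2 4]


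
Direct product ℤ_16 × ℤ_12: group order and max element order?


|ℤ_16 × ℤ_12| = 16 × 12 = 192
Max element order = lcm(16,12) = 48
Cyclic? No (gcd=4)

|ℤ_16×ℤ_12| = 192, max element order = 48


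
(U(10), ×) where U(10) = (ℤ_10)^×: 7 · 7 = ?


Operation: multiplication mod 10
7 · 7 = (a × b) mod 10 with a = 7, b = 7

7 · 7 = 9


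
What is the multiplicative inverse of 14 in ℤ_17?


Use the extended Euclidean algorithm to write 1 = 14·s + 17·t; then s mod 17 is the inverse.
Euclidean algorithm:
  14 = 0·17 + 14
  17 = 1·14 + 3
  14 = 4·3 + 2
  3 = 1·2 + 1
  2 = 2·1 + 0
gcd(14,17) = 1
Back-substitution gives: 14·(-6) + 17·(5) = 1
So 14⁻¹ ≡ -6 ≡ 11 (mod 17)
Check: 14 × 11 = 154 ≡ 1 (mod 17) ✓

14⁻¹ ≡ 11 (mod 17)


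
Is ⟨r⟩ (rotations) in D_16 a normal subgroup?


H = ⟨r⟩ (rotations) in D_16
The rotation subgroup ⟨r⟩ has index 2 in D_16, so it is normal

Yes, normal subgroup


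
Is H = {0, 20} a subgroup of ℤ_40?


Subgroup test for H = {0, 20} in (ℤ_40, +):
(1) 0 ∈ H? Yes
(2) Closure: for all a,b ∈ H, (a+b) mod 40 ∈ H? Yes
(3) Inverses: for all a ∈ H, -a mod 40 ∈ H? Yes

Yes, H is a subgroup of ℤ_40


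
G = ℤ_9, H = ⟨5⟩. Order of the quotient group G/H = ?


|⟨5⟩| = n / gcd(5, 9) = 9 / 1 = 9
H is normal (ℤ_9 is abelian).
|G/H| = |G| / |H| = 9 / 9 = 1

|G/H| = 1


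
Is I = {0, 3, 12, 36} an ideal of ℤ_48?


Check ideal conditions for I = {0, 3, 12, 36} in ℤ_48:
(1) I is an additive subgroup? No
(2) For r ∈ ℤ_48 and a ∈ I: r·a ∈ I? No  [counterexample: r=2, a=3, r·a mod 48 = 6 ∉ I]

No, I is not an ideal of ℤ_48


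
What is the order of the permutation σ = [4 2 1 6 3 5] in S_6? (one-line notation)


Cycle decomposition: (1 4 6 5 3)
Cycle lengths: 5
Order = lcm(5) = 5

ord(σ) = 5


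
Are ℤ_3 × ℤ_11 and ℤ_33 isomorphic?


Comparing ℤ_3 × ℤ_11 and ℤ_33:
gcd(3,11) = 1, so ℤ_3 × ℤ_11 ≅ ℤ_33 (CRT)

Yes, ℤ_3 × ℤ_11 ≅ ℤ_33


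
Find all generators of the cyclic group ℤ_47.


g generates ℤ_n iff gcd(g,n) = 1
Prime factors of 47: 47
Generators are g ∈ {1,...,46} not divisible by any of these primes.
Generators: {1, 2, 3, 4, 5, 6, 7, 8, 9, 10, 11, 12, 13, 14, 15, 16, 17, 18, 19, 20, 21, 22, 23, 24, 25, 26, 27, 28, 29, 30, 31, 32, 33, 34, 35, 36, 37, 38, 39, 40, 41, 42, 43, 44, 45, 46}
Number of generators = φ(47) = 46

Generators of ℤ_47 = {1, 2, 3, 4, 5, 6, 7, 8, 9, 10, 11, 12, 13, 14, 15, 16, 17, 18, 19, 20, 21, 22, 23, 24, 25, 26, 27, 28, 29, 30, 31, 32, 33, 34, 35, 36, 37, 38, 39, 40, 41, 42, 43, 44, 45, 46}


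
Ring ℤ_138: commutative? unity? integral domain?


ℤ_138 is a commutative ring with unity 1; 138 = 2×69 is composite, so 2·69 ≡ 0 gives zero divisors (not an integral domain)
Commutative: Yes
Integral domain: No
Has unity: Yes

ℤ_138: Commutative=Yes, Unity=Yes


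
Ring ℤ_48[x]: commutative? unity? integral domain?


ℤ_48 has zero divisors (2·24 ≡ 0), and these lift to constant zero divisors in ℤ_48[x]; so not an integral domain
Commutative: Yes
Integral domain: No
Has unity: Yes

ℤ_48[x]: Commutative=Yes, Unity=Yes


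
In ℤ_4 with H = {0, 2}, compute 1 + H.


1 + H = {1 + h (mod 4) : h ∈ H}
1+0=1, 1+2=3

1 + H = {1, 3}


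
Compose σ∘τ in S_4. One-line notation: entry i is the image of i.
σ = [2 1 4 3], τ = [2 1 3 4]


σ∘τ: apply τ first, then σ
1 →τ 2 →σ 1
2 →τ 1 →σ 2
3 →τ 3 →σ 4
4 →τ 4 →σ 3

σ∘τ = [1 2 4 3]


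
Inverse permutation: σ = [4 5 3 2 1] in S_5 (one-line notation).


To find σ⁻¹, swap domain and range:
σ(1) = 4 → σ⁻¹(4) = 1
σ(2) = 5 → σ⁻¹(5) = 2
σ(3) = 3 → σ⁻¹(3) = 3
σ(4) = 2 → σ⁻¹(2) = 4
σ(5) = 1 → σ⁻¹(1) = 5

σ⁻¹ = [5 4 3 1 2]


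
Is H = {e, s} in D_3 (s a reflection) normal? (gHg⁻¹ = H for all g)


H = {e, s} in D_3 (s a reflection)
r·s·r⁻¹ = sr⁻² ≠ s for n ≥ 3, so {e, s} is not closed under conjugation

No, not a normal subgroup


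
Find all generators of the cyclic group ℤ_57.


g generates ℤ_n iff gcd(g,n) = 1
Prime factors of 57: 3, 19
Generators are g ∈ {1,...,56} not divisible by any of these primes.
Generators: {1, 2, 4, 5, 7, 8, 10, 11, 13, 14, 16, 17, 20, 22, 23, 25, 26, 28, 29, 31, 32, 34, 35, 37, 40, 41, 43, 44, 46, 47, 49, 50, 52, 53, 55, 56}
Number of generators = φ(57) = 36

Generators of ℤ_57 = {1, 2, 4, 5, 7, 8, 10, 11, 13, 14, 16, 17, 20, 22, 23, 25, 26, 28, 29, 31, 32, 34, 35, 37, 40, 41, 43, 44, 46, 47, 49, 50, 52, 53, 55, 56}


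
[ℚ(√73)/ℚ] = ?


√73 has minimal polynomial x² - 73 (irreducible over ℚ since 73 is squarefree)

[ℚ(√73)/ℚ] = 2


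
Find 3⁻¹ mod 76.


Use the extended Euclidean algorithm to write 1 = 3·s + 76·t; then s mod 76 is the inverse.
Euclidean algorithm:
  3 = 0·76 + 3
  76 = 25·3 + 1
  3 = 3·1 + 0
gcd(3,76) = 1
Back-substitution gives: 3·(-25) + 76·(1) = 1
So 3⁻¹ ≡ -25 ≡ 51 (mod 76)
Check: 3 × 51 = 153 ≡ 1 (mod 76) ✓

3⁻¹ ≡ 51 (mod 76)


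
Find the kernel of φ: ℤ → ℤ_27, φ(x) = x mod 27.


Kernel = preimage of identity
ker(φ) = {x ∈ ℤ : x ≡ 0 (mod 27)} = 27ℤ = {0, ±27, ±54, ...}

ker(φ) = 27ℤ


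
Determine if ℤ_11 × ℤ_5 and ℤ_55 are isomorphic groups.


Comparing ℤ_11 × ℤ_5 and ℤ_55:
gcd(11,5) = 1, so ℤ_11 × ℤ_5 ≅ ℤ_55 (CRT)

Yes, ℤ_11 × ℤ_5 ≅ ℤ_55


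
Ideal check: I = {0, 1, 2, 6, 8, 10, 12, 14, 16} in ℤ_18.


Check ideal conditions for I = {0, 1, 2, 6, 8, 10, 12, 14, 16} in ℤ_18:
(1) I is an additive subgroup? No
(2) For r ∈ ℤ_18 and a ∈ I: r·a ∈ I? No  [counterexample: r=2, a=2, r·a mod 18 = 4 ∉ I]

No, I is not an ideal of ℤ_18


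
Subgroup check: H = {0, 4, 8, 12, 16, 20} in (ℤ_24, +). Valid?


Subgroup test for H = {0, 4, 8, 12, 16, 20} in (ℤ_24, +):
(1) 0 ∈ H? Yes
(2) Closure: for all a,b ∈ H, (a+b) mod 24 ∈ H? Yes
(3) Inverses: for all a ∈ H, -a mod 24 ∈ H? Yes

Yes, H is a subgroup of ℤ_24


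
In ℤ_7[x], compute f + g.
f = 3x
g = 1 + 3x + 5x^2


Add coefficients mod 7:
x^0: 0 + 1 = 1 (mod 7)
x^1: 3 + 3 = 6 (mod 7)
x^2: 0 + 5 = 5 (mod 7)
Result: 1 + 6x + 5x^2

f + g = 1 + 6x + 5x^2


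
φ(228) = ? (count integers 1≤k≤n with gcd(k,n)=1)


Factor n: 228 = 2^2 × 3 × 19
φ(n) = n · ∏(1 - 1/p) over distinct primes p | n
φ(228) = 228 · (1 - 1/2) · (1 - 1/3) · (1 - 1/19) = 72

φ(228) = 72


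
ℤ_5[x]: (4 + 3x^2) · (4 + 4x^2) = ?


Expand and collect like terms; reduce coefficients mod 5:
x^0: 4·4 = 16 ≡ 1 (mod 5)
x^1: 4·0 + 0·4 = 0 ≡ 0 (mod 5)
x^2: 4·4 + 0·0 + 3·4 = 28 ≡ 3 (mod 5)
x^3: 0·4 + 3·0 = 0 ≡ 0 (mod 5)
x^4: 3·4 = 12 ≡ 2 (mod 5)
Result: 1 + 3x^2 + 2x^4

f · g = 1 + 3x^2 + 2x^4


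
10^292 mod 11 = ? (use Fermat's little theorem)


Fermat's little theorem: if p is prime and gcd(a,p)=1, then a^(p-1) ≡ 1 (mod p)
p = 11 is prime, gcd(10,11) = 1
Reduce exponent: 292 mod 10 = 2
So 10^292 ≡ 10^2 (mod 11)
10^2 mod 11 = 1

10^292 ≡ 1 (mod 11)


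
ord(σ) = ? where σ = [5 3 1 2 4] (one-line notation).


Cycle decomposition: (1 5 4 2 3)
Cycle lengths: 5
Order = lcm(5) = 5

ord(σ) = 5


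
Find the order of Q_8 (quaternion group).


Q_8 = {±1, ±i, ±j, ±k}
|Q_8| = 8

|Q_8 (quaternion group)| = 8


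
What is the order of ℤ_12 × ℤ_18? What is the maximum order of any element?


|ℤ_12 × ℤ_18| = 12 × 18 = 216
Max element order = lcm(12,18) = 36
Cyclic? No (gcd=6)

|ℤ_12×ℤ_18| = 216, max element order = 36


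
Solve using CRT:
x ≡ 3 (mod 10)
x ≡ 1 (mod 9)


m₁ = 10, m₂ = 9, gcd = 1, so CRT applies. M = m₁·m₂ = 90
Let M₁ = M/m₁ = 9, M₂ = M/m₂ = 10
Find y₁ ≡ M₁⁻¹ (mod m₁): 9⁻¹ ≡ 9 (mod 10)
Find y₂ ≡ M₂⁻¹ (mod m₂): 10⁻¹ ≡ 1 (mod 9)
x = a₁·M₁·y₁ + a₂·M₂·y₂ = 3·9·9 + 1·10·1 = 253
Reduce mod 90: x ≡ 73
Check: 73 mod 10 = 3 ✓, 73 mod 9 = 1 ✓

x ≡ 73 (mod 90)


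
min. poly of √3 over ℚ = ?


√3 satisfies x² - 3 = 0, irreducible over ℚ since 3 is squarefree

Minimal polynomial: x² - 3


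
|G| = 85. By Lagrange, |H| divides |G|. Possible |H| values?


Lagrange's theorem: |H| divides |G|
|G| = 85
Divisors of 85: 1, 5, 17, 85

Possible subgroup orders: {1, 5, 17, 85}


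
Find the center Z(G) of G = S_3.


Z(G) = {g ∈ G | gx = xg for all x ∈ G}
S_n is non-abelian for n ≥ 3; Z(S_3) is trivial

Z(S_3) = {e}


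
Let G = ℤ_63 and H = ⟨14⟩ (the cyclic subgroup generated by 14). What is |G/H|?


|⟨14⟩| = n / gcd(14, 63) = 63 / 7 = 9
H is normal (ℤ_63 is abelian).
|G/H| = |G| / |H| = 63 / 9 = 7

|G/H| = 7


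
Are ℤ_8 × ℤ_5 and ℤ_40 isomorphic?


Comparing ℤ_8 × ℤ_5 and ℤ_40:
gcd(8,5) = 1, so ℤ_8 × ℤ_5 ≅ ℤ_40 (CRT)

Yes, ℤ_8 × ℤ_5 ≅ ℤ_40


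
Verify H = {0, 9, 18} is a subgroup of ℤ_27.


Subgroup test for H = {0, 9, 18} in (ℤ_27, +):
(1) 0 ∈ H? Yes
(2) Closure: for all a,b ∈ H, (a+b) mod 27 ∈ H? Yes
(3) Inverses: for all a ∈ H, -a mod 27 ∈ H? Yes

Yes, H is a subgroup of ℤ_27


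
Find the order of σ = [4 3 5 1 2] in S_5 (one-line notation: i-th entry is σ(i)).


Cycle decomposition: (1 4) (2 3 5)
Cycle lengths: 2, 3
Order = lcm(2, 3) = 6

ord(σ) = 6


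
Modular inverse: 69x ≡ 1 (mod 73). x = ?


Use the extended Euclidean algorithm to write 1 = 69·s + 73·t; then s mod 73 is the inverse.
Euclidean algorithm:
  69 = 0·73 + 69
  73 = 1·69 + 4
  69 = 17·4 + 1
  4 = 4·1 + 0
gcd(69,73) = 1
Back-substitution gives: 69·(18) + 73·(-17) = 1
So 69⁻¹ ≡ 18 ≡ 18 (mod 73)
Check: 69 × 18 = 1242 ≡ 1 (mod 73) ✓

69⁻¹ ≡ 18 (mod 73)


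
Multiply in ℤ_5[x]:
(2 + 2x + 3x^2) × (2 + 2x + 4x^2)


Expand and collect like terms; reduce coefficients mod 5:
x^0: 2·2 = 4 ≡ 4 (mod 5)
x^1: 2·2 + 2·2 = 8 ≡ 3 (mod 5)
x^2: 2·4 + 2·2 + 3·2 = 18 ≡ 3 (mod 5)
x^3: 2·4 + 3·2 = 14 ≡ 4 (mod 5)
x^4: 3·4 = 12 ≡ 2 (mod 5)
Result: 4 + 3x + 3x^2 + 4x^3 + 2x^4

f · g = 4 + 3x + 3x^2 + 4x^3 + 2x^4


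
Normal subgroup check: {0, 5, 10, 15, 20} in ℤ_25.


H = {0, 5, 10, 15, 20} in ℤ_25
ℤ_25 is abelian; every subgroup of an abelian group is normal

Yes, normal subgroup


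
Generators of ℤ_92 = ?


g generates ℤ_n iff gcd(g,n) = 1
Prime factors of 92: 2, 23
Generators are g ∈ {1,...,91} not divisible by any of these primes.
Generators: {1, 3, 5, 7, 9, 11, 13, 15, 17, 19, 21, 25, 27, 29, 31, 33, 35, 37, 39, 41, 43, 45, 47, 49, 51, 53, 55, 57, 59, 61, 63, 65, 67, 71, 73, 75, 77, 79, 81, 83, 85, 87, 89, 91}
Number of generators = φ(92) = 44

Generators of ℤ_92 = {1, 3, 5, 7, 9, 11, 13, 15, 17, 19, 21, 25, 27, 29, 31, 33, 35, 37, 39, 41, 43, 45, 47, 49, 51, 53, 55, 57, 59, 61, 63, 65, 67, 71, 73, 75, 77, 79, 81, 83, 85, 87, 89, 91}


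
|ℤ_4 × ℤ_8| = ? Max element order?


|ℤ_4 × ℤ_8| = 4 × 8 = 32
Max element order = lcm(4,8) = 8
Cyclic? No (gcd=4)

|ℤ_4×ℤ_8| = 32, max element order = 8


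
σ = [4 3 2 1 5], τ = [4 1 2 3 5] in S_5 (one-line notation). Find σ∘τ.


σ∘τ: apply τ first, then σ
1 →τ 4 →σ 1
2 →τ 1 →σ 4
3 →τ 2 →σ 3
4 →τ 3 →σ 2
5 →τ 5 →σ 5

σ∘τ = [1 4 3 2 5]


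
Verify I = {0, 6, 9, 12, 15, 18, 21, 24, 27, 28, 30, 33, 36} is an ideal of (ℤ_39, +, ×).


Check ideal conditions for I = {0, 6, 9, 12, 15, 18, 21, 24, 27, 28, 30, 33, 36} in ℤ_39:
(1) I is an additive subgroup? No
(2) For r ∈ ℤ_39 and a ∈ I: r·a ∈ I? No  [counterexample: r=2, a=21, r·a mod 39 = 3 ∉ I]

No, I is not an ideal of ℤ_39


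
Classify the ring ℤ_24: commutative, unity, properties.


ℤ_24 is a commutative ring with unity 1; 24 = 2×12 is composite, so 2·12 ≡ 0 gives zero divisors (not an integral domain)
Commutative: Yes
Integral domain: No
Has unity: Yes

ℤ_24: Commutative=Yes, Unity=Yes


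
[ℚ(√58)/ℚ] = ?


√58 has minimal polynomial x² - 58 (irreducible over ℚ since 58 is squarefree)

[ℚ(√58)/ℚ] = 2


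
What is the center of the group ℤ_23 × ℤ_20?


Z(G) = {g ∈ G | gx = xg for all x ∈ G}
Direct product of abelian groups is abelian, so Z(G) = G

Z(ℤ_23 × ℤ_20) = ℤ_23 × ℤ_20


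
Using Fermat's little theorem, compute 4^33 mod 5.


Fermat's little theorem: if p is prime and gcd(a,p)=1, then a^(p-1) ≡ 1 (mod p)
p = 5 is prime, gcd(4,5) = 1
Reduce exponent: 33 mod 4 = 1
So 4^33 ≡ 4^1 (mod 5)
4^1 mod 5 = 4

4^33 ≡ 4 (mod 5)


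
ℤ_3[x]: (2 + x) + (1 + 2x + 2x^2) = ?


Add coefficients mod 3:
x^0: 2 + 1 = 0 (mod 3)
x^1: 1 + 2 = 0 (mod 3)
x^2: 0 + 2 = 2 (mod 3)
Result: 2x^2

f + g = 2x^2


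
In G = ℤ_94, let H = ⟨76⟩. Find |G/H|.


|⟨76⟩| = n / gcd(76, 94) = 94 / 2 = 47
H is normal (ℤ_94 is abelian).
|G/H| = |G| / |H| = 94 / 47 = 2

|G/H| = 2


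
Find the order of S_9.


|S_n| = n! (number of permutations of n symbols)
|S_9| = 9! = 362880

|S_9| = 362880


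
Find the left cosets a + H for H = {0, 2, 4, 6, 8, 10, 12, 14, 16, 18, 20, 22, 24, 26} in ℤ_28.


H = {0, 2, 4, 6, 8, 10, 12, 14, 16, 18, 20, 22, 24, 26}, |H| = 14
Number of cosets = |G|/|H| = 28/14 = 2
0 + H = {0, 2, 4, 6, 8, 10, 12, 14, 16, 18, 20, 22, 24, 26}
1 + H = {1, 3, 5, 7, 9, 11, 13, 15, 17, 19, 21, 23, 25, 27}

Cosets: 0+H={0,2,4,6,8,10,12,14,16,18,20,22,24,26}; 1+H={1,3,5,7,9,11,13,15,17,19,21,23,25,27}


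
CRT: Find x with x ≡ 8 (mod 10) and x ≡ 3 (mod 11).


m₁ = 10, m₂ = 11, gcd = 1, so CRT applies. M = m₁·m₂ = 110
Let M₁ = M/m₁ = 11, M₂ = M/m₂ = 10
Find y₁ ≡ M₁⁻¹ (mod m₁): 11⁻¹ ≡ 1 (mod 10)
Find y₂ ≡ M₂⁻¹ (mod m₂): 10⁻¹ ≡ 10 (mod 11)
x = a₁·M₁·y₁ + a₂·M₂·y₂ = 8·11·1 + 3·10·10 = 388
Reduce mod 110: x ≡ 58
Check: 58 mod 10 = 8 ✓, 58 mod 11 = 3 ✓

x ≡ 58 (mod 110)


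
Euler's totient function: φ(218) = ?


Factor n: 218 = 2 × 109
φ(n) = n · ∏(1 - 1/p) over distinct primes p | n
φ(218) = 218 · (1 - 1/2) · (1 - 1/109) = 108

φ(218) = 108


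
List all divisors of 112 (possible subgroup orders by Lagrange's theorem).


Lagrange's theorem: |H| divides |G|
|G| = 112
Divisors of 112: 1, 2, 4, 7, 8, 14, 16, 28, 56, 112

Possible subgroup orders: {1, 2, 4, 7, 8, 14, 16, 28, 56, 112}


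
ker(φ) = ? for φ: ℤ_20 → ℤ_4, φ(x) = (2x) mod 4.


Kernel = preimage of identity
ker(φ) = {x ∈ ℤ_20 : 2x ≡ 0 (mod 4)}. Since 4 | 20, φ is well-defined. The kernel is the cyclic subgroup ⟨2⟩ of ℤ_20 (order 10), i.e. {0, 2, 4, 6, 8, 10, 12, 14, 16, 18}

ker(φ) = {0, 2, 4, 6, 8, 10, 12, 14, 16, 18}


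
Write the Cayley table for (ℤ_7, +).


Elements: {0, 1, 2, 3, 4, 5, 6}
Operation: addition mod 7
Entry (a, b) = (a + b) mod 7

Cayley table:
  | 0 | 1 | 2 | 3 | 4 | 5 | 6
0 | 0 | 1 | 2 | 3 | 4 | 5 | 6
1 | 1 | 2 | 3 | 4 | 5 | 6 | 0
2 | 2 | 3 | 4 | 5 | 6 | 0 | 1
3 | 3 | 4 | 5 | 6 | 0 | 1 | 2
4 | 4 | 5 | 6 | 0 | 1 | 2 | 3
5 | 5 | 6 | 0 | 1 | 2 | 3 | 4
6 | 6 | 0 | 1 | 2 | 3 | 4 | 5


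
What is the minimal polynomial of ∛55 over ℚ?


∛55 satisfies x³ - 55 = 0, irreducible over ℚ (no rational root; 55 is not a perfect cube)

Minimal polynomial: x³ - 55


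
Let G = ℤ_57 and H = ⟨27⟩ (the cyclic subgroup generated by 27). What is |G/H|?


|⟨27⟩| = n / gcd(27, 57) = 57 / 3 = 19
H is normal (ℤ_57 is abelian).
|G/H| = |G| / |H| = 57 / 19 = 3

|G/H| = 3


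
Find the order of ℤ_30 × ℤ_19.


|A × B| = |A| · |B|
|ℤ_30 × ℤ_19| = 30 × 19 = 570

|ℤ_30 × ℤ_19| = 570


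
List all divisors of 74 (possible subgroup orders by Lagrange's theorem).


Lagrange's theorem: |H| divides |G|
|G| = 74
Divisors of 74: 1, 2, 37, 74

Possible subgroup orders: {1, 2, 37, 74}


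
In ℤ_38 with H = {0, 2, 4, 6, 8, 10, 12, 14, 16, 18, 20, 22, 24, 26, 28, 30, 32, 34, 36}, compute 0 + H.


0 + H = {0 + h (mod 38) : h ∈ H}
0+0=0, 0+2=2, 0+4=4, 0+6=6, 0+8=8, 0+10=10, 0+12=12, 0+14=14, 0+16=16, 0+18=18, 0+20=20, 0+22=22, 0+24=24, 0+26=26, 0+28=28, 0+30=30, 0+32=32, 0+34=34, 0+36=36

0 + H = {0, 2, 4, 6, 8, 10, 12, 14, 16, 18, 20, 22, 24, 26, 28, 30, 32, 34, 36}


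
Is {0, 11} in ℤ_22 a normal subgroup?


H = {0, 11} in ℤ_22
ℤ_22 is abelian; every subgroup of an abelian group is normal

Yes, normal subgroup


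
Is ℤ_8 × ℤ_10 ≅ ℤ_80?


Comparing ℤ_8 × ℤ_10 and ℤ_80:
gcd(8,10) = 2 ≠ 1. Max element order in ℤ_8×ℤ_10 is lcm(8,10) = 40 < 80, so it has no element of order 80

No, ℤ_8 × ℤ_10 ≇ ℤ_80


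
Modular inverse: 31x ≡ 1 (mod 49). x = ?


Use the extended Euclidean algorithm to write 1 = 31·s + 49·t; then s mod 49 is the inverse.
Euclidean algorithm:
  31 = 0·49 + 31
  49 = 1·31 + 18
  31 = 1·18 + 13
  18 = 1·13 + 5
  13 = 2·5 + 3
  5 = 1·3 + 2
  3 = 1·2 + 1
  2 = 2·1 + 0
gcd(31,49) = 1
Back-substitution gives: 31·(19) + 49·(-12) = 1
So 31⁻¹ ≡ 19 ≡ 19 (mod 49)
Check: 31 × 19 = 589 ≡ 1 (mod 49) ✓

31⁻¹ ≡ 19 (mod 49)


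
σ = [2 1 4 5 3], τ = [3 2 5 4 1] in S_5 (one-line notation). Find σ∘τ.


σ∘τ: apply τ first, then σ
1 →τ 3 →σ 4
2 →τ 2 →σ 1
3 →τ 5 →σ 3
4 →τ 4 →σ 5
5 →τ 1 →σ 2

σ∘τ = [4 1 3 5 2]


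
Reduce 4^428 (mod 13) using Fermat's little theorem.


Fermat's little theorem: if p is prime and gcd(a,p)=1, then a^(p-1) ≡ 1 (mod p)
p = 13 is prime, gcd(4,13) = 1
Reduce exponent: 428 mod 12 = 8
So 4^428 ≡ 4^8 (mod 13)
4^8 mod 13 = 3

4^428 ≡ 3 (mod 13)


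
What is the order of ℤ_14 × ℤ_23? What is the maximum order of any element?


|ℤ_14 × ℤ_23| = 14 × 23 = 322
Max element order = lcm(14,23) = 322
Cyclic? Yes (gcd=1)

|ℤ_14×ℤ_23| = 322, max element order = 322


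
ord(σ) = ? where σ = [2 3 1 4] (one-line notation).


Cycle decomposition: (1 2 3)
Cycle lengths: 3
Order = lcm(3) = 3

ord(σ) = 3


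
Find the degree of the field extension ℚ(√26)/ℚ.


√26 has minimal polynomial x² - 26 (irreducible over ℚ since 26 is squarefree)

[ℚ(√26)/ℚ] = 2


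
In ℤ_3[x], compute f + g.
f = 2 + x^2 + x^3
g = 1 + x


Add coefficients mod 3:
x^0: 2 + 1 = 0 (mod 3)
x^1: 0 + 1 = 1 (mod 3)
x^2: 1 + 0 = 1 (mod 3)
x^3: 1 + 0 = 1 (mod 3)
Result: x + x^2 + x^3

f + g = x + x^2 + x^3


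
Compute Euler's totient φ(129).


Factor n: 129 = 3 × 43
φ(n) = n · ∏(1 - 1/p) over distinct primes p | n
φ(129) = 129 · (1 - 1/3) · (1 - 1/43) = 84

φ(129) = 84


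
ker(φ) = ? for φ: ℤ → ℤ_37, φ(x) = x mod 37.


Kernel = preimage of identity
ker(φ) = {x ∈ ℤ : x ≡ 0 (mod 37)} = 37ℤ = {0, ±37, ±74, ...}

ker(φ) = 37ℤ


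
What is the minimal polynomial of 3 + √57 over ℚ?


Let α = 3 + √57. Then α - 3 = √57, so (α - 3)² = 57, giving α² - 6α - 48 = 0. Degree 2 and α ∉ ℚ, so this is the minimal polynomial.

Minimal polynomial: x² - 6x - 48


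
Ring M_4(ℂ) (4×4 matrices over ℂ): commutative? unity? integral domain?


Matrix multiplication is non-commutative for n ≥ 2; the identity matrix I is the unity; singular matrices give zero divisors, so not an integral domain
Commutative: No
Integral domain: No
Has unity: Yes

M_4(ℂ) (4×4 matrices over ℂ): Commutative=No, Unity=Yes


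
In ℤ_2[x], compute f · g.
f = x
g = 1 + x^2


Expand and collect like terms; reduce coefficients mod 2:
x^0: 0·1 = 0 ≡ 0 (mod 2)
x^1: 0·0 + 1·1 = 1 ≡ 1 (mod 2)
x^2: 0·1 + 1·0 = 0 ≡ 0 (mod 2)
x^3: 1·1 = 1 ≡ 1 (mod 2)
Result: x + x^3

f · g = x + x^3


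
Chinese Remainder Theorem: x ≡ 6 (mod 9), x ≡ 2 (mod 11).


m₁ = 9, m₂ = 11, gcd = 1, so CRT applies. M = m₁·m₂ = 99
Let M₁ = M/m₁ = 11, M₂ = M/m₂ = 9
Find y₁ ≡ M₁⁻¹ (mod m₁): 11⁻¹ ≡ 5 (mod 9)
Find y₂ ≡ M₂⁻¹ (mod m₂): 9⁻¹ ≡ 5 (mod 11)
x = a₁·M₁·y₁ + a₂·M₂·y₂ = 6·11·5 + 2·9·5 = 420
Reduce mod 99: x ≡ 24
Check: 24 mod 9 = 6 ✓, 24 mod 11 = 2 ✓

x ≡ 24 (mod 99)


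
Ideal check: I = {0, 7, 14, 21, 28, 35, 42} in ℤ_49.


Check ideal conditions for I = {0, 7, 14, 21, 28, 35, 42} in ℤ_49:
(1) I is an additive subgroup? Yes
(2) For r ∈ ℤ_49 and a ∈ I: r·a ∈ I? Yes

Yes, I is an ideal of ℤ_49


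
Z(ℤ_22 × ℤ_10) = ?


Z(G) = {g ∈ G | gx = xg for all x ∈ G}
Direct product of abelian groups is abelian, so Z(G) = G

Z(ℤ_22 × ℤ_10) = ℤ_22 × ℤ_10


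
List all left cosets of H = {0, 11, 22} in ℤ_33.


H = {0, 11, 22}, |H| = 3
Number of cosets = |G|/|H| = 33/3 = 11
0 + H = {0, 11, 22}
1 + H = {1, 12, 23}
2 + H = {2, 13, 24}
3 + H = {3, 14, 25}
4 + H = {4, 15, 26}
5 + H = {5, 16, 27}
6 + H = {6, 17, 28}
7 + H = {7, 18, 29}
8 + H = {8, 19, 30}
9 + H = {9, 20, 31}
10 + H = {10, 21, 32}

Cosets: 0+H={0,11,22}; 1+H={1,12,23}; 2+H={2,13,24}; 3+H={3,14,25}; 4+H={4,15,26}; 5+H={5,16,27}; 6+H={6,17,28}; 7+H={7,18,29}; 8+H={8,19,30}; 9+H={9,20,31}; 10+H={10,21,32}


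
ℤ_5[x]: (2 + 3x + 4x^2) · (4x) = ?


Expand and collect like terms; reduce coefficients mod 5:
x^0: 2·0 = 0 ≡ 0 (mod 5)
x^1: 2·4 + 3·0 = 8 ≡ 3 (mod 5)
x^2: 3·4 + 4·0 = 12 ≡ 2 (mod 5)
x^3: 4·4 = 16 ≡ 1 (mod 5)
Result: 3x + 2x^2 + x^3

f · g = 3x + 2x^2 + x^3


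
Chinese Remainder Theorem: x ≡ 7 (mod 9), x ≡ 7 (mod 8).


m₁ = 9, m₂ = 8, gcd = 1, so CRT applies. M = m₁·m₂ = 72
Let M₁ = M/m₁ = 8, M₂ = M/m₂ = 9
Find y₁ ≡ M₁⁻¹ (mod m₁): 8⁻¹ ≡ 8 (mod 9)
Find y₂ ≡ M₂⁻¹ (mod m₂): 9⁻¹ ≡ 1 (mod 8)
x = a₁·M₁·y₁ + a₂·M₂·y₂ = 7·8·8 + 7·9·1 = 511
Reduce mod 72: x ≡ 7
Check: 7 mod 9 = 7 ✓, 7 mod 8 = 7 ✓

x ≡ 7 (mod 72)


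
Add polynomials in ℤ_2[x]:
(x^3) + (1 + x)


Add coefficients mod 2:
x^0: 0 + 1 = 1 (mod 2)
x^1: 0 + 1 = 1 (mod 2)
x^2: 0 + 0 = 0 (mod 2)
x^3: 1 + 0 = 1 (mod 2)
Result: 1 + x + x^3

f + g = 1 + x + x^3


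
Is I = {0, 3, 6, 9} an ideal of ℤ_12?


Check ideal conditions for I = {0, 3, 6, 9} in ℤ_12:
(1) I is an additive subgroup? Yes
(2) For r ∈ ℤ_12 and a ∈ I: r·a ∈ I? Yes

Yes, I is an ideal of ℤ_12


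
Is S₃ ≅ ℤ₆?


Comparing S₃ and ℤ₆:
S₃ is non-abelian, ℤ₆ is abelian

No, S₃ ≇ ℤ₆


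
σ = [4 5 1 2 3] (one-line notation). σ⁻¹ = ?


To find σ⁻¹, swap domain and range:
σ(1) = 4 → σ⁻¹(4) = 1
σ(2) = 5 → σ⁻¹(5) = 2
σ(3) = 1 → σ⁻¹(1) = 3
σ(4) = 2 → σ⁻¹(2) = 4
σ(5) = 3 → σ⁻¹(3) = 5

σ⁻¹ = [3 4 5 1 2]


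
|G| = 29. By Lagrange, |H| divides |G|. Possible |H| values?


Lagrange's theorem: |H| divides |G|
|G| = 29
Divisors of 29: 1, 29

Possible subgroup orders: {1, 29}


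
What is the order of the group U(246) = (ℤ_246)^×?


U(n) is the group of units mod n; |U(n)| = φ(n)
|U(246)| = φ(246) = 80

|U(246) = (ℤ_246)^×| = 80


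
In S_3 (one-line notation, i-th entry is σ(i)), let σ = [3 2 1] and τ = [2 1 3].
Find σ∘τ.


σ∘τ: apply τ first, then σ
1 →τ 2 →σ 2
2 →τ 1 →σ 3
3 →τ 3 →σ 1

σ∘τ = [2 3 1]


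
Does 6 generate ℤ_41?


g generates ℤ_n iff gcd(g, n) = 1
gcd(6, 41) = 1
Since gcd = 1, 6 is a generator.

Yes, 6 generates ℤ_41


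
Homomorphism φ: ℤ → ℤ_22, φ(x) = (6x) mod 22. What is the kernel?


Kernel = preimage of identity
ker(φ) = {x ∈ ℤ : 6x ≡ 0 (mod 22)}. gcd(6,22) = 2, so 6x ≡ 0 (mod 22) ⟺ x ≡ 0 (mod 22/2 = 11). Hence ker(φ) = 11ℤ

ker(φ) = 11ℤ


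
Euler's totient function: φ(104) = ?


Factor n: 104 = 2^3 × 13
φ(n) = n · ∏(1 - 1/p) over distinct primes p | n
φ(104) = 104 · (1 - 1/2) · (1 - 1/13) = 48

φ(104) = 48


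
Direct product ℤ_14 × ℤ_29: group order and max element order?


|ℤ_14 × ℤ_29| = 14 × 29 = 406
Max element order = lcm(14,29) = 406
Cyclic? Yes (gcd=1)

|ℤ_14×ℤ_29| = 406, max element order = 406


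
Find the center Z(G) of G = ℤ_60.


Z(G) = {g ∈ G | gx = xg for all x ∈ G}
ℤ_60 is abelian, so Z(G) = G

Z(ℤ_60) = ℤ_60


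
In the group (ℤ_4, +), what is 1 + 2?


Operation: addition mod 4
1 + 2 = (a + b) mod 4 with a = 1, b = 2

1 + 2 = 3


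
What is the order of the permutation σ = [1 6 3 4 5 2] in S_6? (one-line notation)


Cycle decomposition: (2 6)
Cycle lengths: 2
Order = lcm(2) = 2

ord(σ) = 2


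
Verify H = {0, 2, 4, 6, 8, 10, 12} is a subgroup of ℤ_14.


Subgroup test for H = {0, 2, 4, 6, 8, 10, 12} in (ℤ_14, +):
(1) 0 ∈ H? Yes
(2) Closure: for all a,b ∈ H, (a+b) mod 14 ∈ H? Yes
(3) Inverses: for all a ∈ H, -a mod 14 ∈ H? Yes

Yes, H is a subgroup of ℤ_14


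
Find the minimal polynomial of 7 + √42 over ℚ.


Let α = 7 + √42. Then α - 7 = √42, so (α - 7)² = 42, giving α² - 14α + 7 = 0. Degree 2 and α ∉ ℚ, so this is the minimal polynomial.

Minimal polynomial: x² - 14x + 7


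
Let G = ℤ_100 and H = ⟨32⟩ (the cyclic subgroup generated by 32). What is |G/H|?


|⟨32⟩| = n / gcd(32, 100) = 100 / 4 = 25
H is normal (ℤ_100 is abelian).
|G/H| = |G| / |H| = 100 / 25 = 4

|G/H| = 4


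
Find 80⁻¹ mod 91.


Use the extended Euclidean algorithm to write 1 = 80·s + 91·t; then s mod 91 is the inverse.
Euclidean algorithm:
  80 = 0·91 + 80
  91 = 1·80 + 11
  80 = 7·11 + 3
  11 = 3·3 + 2
  3 = 1·2 + 1
  2 = 2·1 + 0
gcd(80,91) = 1
Back-substitution gives: 80·(33) + 91·(-29) = 1
So 80⁻¹ ≡ 33 ≡ 33 (mod 91)
Check: 80 × 33 = 2640 ≡ 1 (mod 91) ✓

80⁻¹ ≡ 33 (mod 91)


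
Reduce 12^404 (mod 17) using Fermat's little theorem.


Fermat's little theorem: if p is prime and gcd(a,p)=1, then a^(p-1) ≡ 1 (mod p)
p = 17 is prime, gcd(12,17) = 1
Reduce exponent: 404 mod 16 = 4
So 12^404 ≡ 12^4 (mod 17)
12^4 mod 17 = 13

12^404 ≡ 13 (mod 17)


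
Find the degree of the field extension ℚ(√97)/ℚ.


√97 has minimal polynomial x² - 97 (irreducible over ℚ since 97 is squarefree)

[ℚ(√97)/ℚ] = 2


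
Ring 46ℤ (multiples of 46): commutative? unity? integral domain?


46ℤ is a commutative ring under +,× but has no multiplicative identity (1 ∉ 46ℤ); it has no zero divisors, but without unity it is not an integral domain
Commutative: Yes
Integral domain: No
Has unity: No

46ℤ (multiples of 46): Commutative=Yes, Unity=No


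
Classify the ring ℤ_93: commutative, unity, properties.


ℤ_93 is a commutative ring with unity 1; 93 = 3×31 is composite, so 3·31 ≡ 0 gives zero divisors (not an integral domain)
Commutative: Yes
Integral domain: No
Has unity: Yes

ℤ_93: Commutative=Yes, Unity=Yes


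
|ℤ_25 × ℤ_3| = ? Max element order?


|ℤ_25 × ℤ_3| = 25 × 3 = 75
Max element order = lcm(25,3) = 75
Cyclic? Yes (gcd=1)

|ℤ_25×ℤ_3| = 75, max element order = 75


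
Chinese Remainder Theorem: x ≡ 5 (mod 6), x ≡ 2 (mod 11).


m₁ = 6, m₂ = 11, gcd = 1, so CRT applies. M = m₁·m₂ = 66
Let M₁ = M/m₁ = 11, M₂ = M/m₂ = 6
Find y₁ ≡ M₁⁻¹ (mod m₁): 11⁻¹ ≡ 5 (mod 6)
Find y₂ ≡ M₂⁻¹ (mod m₂): 6⁻¹ ≡ 2 (mod 11)
x = a₁·M₁·y₁ + a₂·M₂·y₂ = 5·11·5 + 2·6·2 = 299
Reduce mod 66: x ≡ 35
Check: 35 mod 6 = 5 ✓, 35 mod 11 = 2 ✓

x ≡ 35 (mod 66)


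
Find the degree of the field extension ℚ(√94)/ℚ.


√94 has minimal polynomial x² - 94 (irreducible over ℚ since 94 is squarefree)

[ℚ(√94)/ℚ] = 2


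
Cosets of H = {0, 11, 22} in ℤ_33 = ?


H = {0, 11, 22}, |H| = 3
Number of cosets = |G|/|H| = 33/3 = 11
0 + H = {0, 11, 22}
1 + H = {1, 12, 23}
2 + H = {2, 13, 24}
3 + H = {3, 14, 25}
4 + H = {4, 15, 26}
5 + H = {5, 16, 27}
6 + H = {6, 17, 28}
7 + H = {7, 18, 29}
8 + H = {8, 19, 30}
9 + H = {9, 20, 31}
10 + H = {10, 21, 32}

Cosets: 0+H={0,11,22}; 1+H={1,12,23}; 2+H={2,13,24}; 3+H={3,14,25}; 4+H={4,15,26}; 5+H={5,16,27}; 6+H={6,17,28}; 7+H={7,18,29}; 8+H={8,19,30}; 9+H={9,20,31}; 10+H={10,21,32}


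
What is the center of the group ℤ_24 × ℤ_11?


Z(G) = {g ∈ G | gx = xg for all x ∈ G}
Direct product of abelian groups is abelian, so Z(G) = G

Z(ℤ_24 × ℤ_11) = ℤ_24 × ℤ_11


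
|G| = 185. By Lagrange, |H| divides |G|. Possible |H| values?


Lagrange's theorem: |H| divides |G|
|G| = 185
Divisors of 185: 1, 5, 37, 185

Possible subgroup orders: {1, 5, 37, 185}


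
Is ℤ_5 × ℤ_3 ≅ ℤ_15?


Comparing ℤ_5 × ℤ_3 and ℤ_15:
gcd(5,3) = 1, so ℤ_5 × ℤ_3 ≅ ℤ_15 (CRT)

Yes, ℤ_5 × ℤ_3 ≅ ℤ_15


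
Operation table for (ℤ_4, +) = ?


Elements: {0, 1, 2, 3}
Operation: addition mod 4
Entry (a, b) = (a + b) mod 4

Cayley table:
  | 0 | 1 | 2 | 3
0 | 0 | 1 | 2 | 3
1 | 1 | 2 | 3 | 0
2 | 2 | 3 | 0 | 1
3 | 3 | 0 | 1 | 2


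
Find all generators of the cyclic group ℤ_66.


g generates ℤ_n iff gcd(g,n) = 1
Prime factors of 66: 2, 3, 11
Generators are g ∈ {1,...,65} not divisible by any of these primes.
Generators: {1, 5, 7, 13, 17, 19, 23, 25, 29, 31, 35, 37, 41, 43, 47, 49, 53, 59, 61, 65}
Number of generators = φ(66) = 20

Generators of ℤ_66 = {1, 5, 7, 13, 17, 19, 23, 25, 29, 31, 35, 37, 41, 43, 47, 49, 53, 59, 61, 65}


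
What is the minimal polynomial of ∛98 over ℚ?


∛98 satisfies x³ - 98 = 0, irreducible over ℚ (no rational root; 98 is not a perfect cube)

Minimal polynomial: x³ - 98


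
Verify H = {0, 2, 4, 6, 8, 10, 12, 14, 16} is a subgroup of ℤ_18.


Subgroup test for H = {0, 2, 4, 6, 8, 10, 12, 14, 16} in (ℤ_18, +):
(1) 0 ∈ H? Yes
(2) Closure: for all a,b ∈ H, (a+b) mod 18 ∈ H? Yes
(3) Inverses: for all a ∈ H, -a mod 18 ∈ H? Yes

Yes, H is a subgroup of ℤ_18


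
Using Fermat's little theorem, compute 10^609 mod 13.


Fermat's little theorem: if p is prime and gcd(a,p)=1, then a^(p-1) ≡ 1 (mod p)
p = 13 is prime, gcd(10,13) = 1
Reduce exponent: 609 mod 12 = 9
So 10^609 ≡ 10^9 (mod 13)
10^9 mod 13 = 12

10^609 ≡ 12 (mod 13)


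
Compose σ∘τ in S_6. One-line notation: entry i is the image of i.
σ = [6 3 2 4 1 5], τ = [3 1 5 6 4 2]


σ∘τ: apply τ first, then σ
1 →τ 3 →σ 2
2 →τ 1 →σ 6
3 →τ 5 →σ 1
4 →τ 6 →σ 5
5 →τ 4 →σ 4
6 →τ 2 →σ 3

σ∘τ = [2 6 1 5 4 3]


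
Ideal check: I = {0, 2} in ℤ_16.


Check ideal conditions for I = {0, 2} in ℤ_16:
(1) I is an additive subgroup? No
(2) For r ∈ ℤ_16 and a ∈ I: r·a ∈ I? No  [counterexample: r=2, a=2, r·a mod 16 = 4 ∉ I]

No, I is not an ideal of ℤ_16


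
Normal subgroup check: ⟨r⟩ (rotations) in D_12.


H = ⟨r⟩ (rotations) in D_12
The rotation subgroup ⟨r⟩ has index 2 in D_12, so it is normal

Yes, normal subgroup


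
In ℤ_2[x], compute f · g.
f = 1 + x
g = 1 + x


Expand and collect like terms; reduce coefficients mod 2:
x^0: 1·1 = 1 ≡ 1 (mod 2)
x^1: 1·1 + 1·1 = 2 ≡ 0 (mod 2)
x^2: 1·1 = 1 ≡ 1 (mod 2)
Result: 1 + x^2

f · g = 1 + x^2


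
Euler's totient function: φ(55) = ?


Factor n: 55 = 5 × 11
φ(n) = n · ∏(1 - 1/p) over distinct primes p | n
φ(55) = 55 · (1 - 1/5) · (1 - 1/11) = 40

φ(55) = 40


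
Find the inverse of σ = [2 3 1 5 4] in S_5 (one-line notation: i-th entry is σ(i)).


To find σ⁻¹, swap domain and range:
σ(1) = 2 → σ⁻¹(2) = 1
σ(2) = 3 → σ⁻¹(3) = 2
σ(3) = 1 → σ⁻¹(1) = 3
σ(4) = 5 → σ⁻¹(5) = 4
σ(5) = 4 → σ⁻¹(4) = 5

σ⁻¹ = [3 1 2 5 4]


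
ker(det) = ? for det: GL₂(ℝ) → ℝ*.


Kernel = preimage of identity
ker(det) = {A | det(A) = 1} = SL₂(ℝ)

ker(det) = SL₂(ℝ)


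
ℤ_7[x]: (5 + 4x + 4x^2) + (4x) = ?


Add coefficients mod 7:
x^0: 5 + 0 = 5 (mod 7)
x^1: 4 + 4 = 1 (mod 7)
x^2: 4 + 0 = 4 (mod 7)
Result: 5 + x + 4x^2

f + g = 5 + x + 4x^2


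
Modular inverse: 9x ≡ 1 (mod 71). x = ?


Use the extended Euclidean algorithm to write 1 = 9·s + 71·t; then s mod 71 is the inverse.
Euclidean algorithm:
  9 = 0·71 + 9
  71 = 7·9 + 8
  9 = 1·8 + 1
  8 = 8·1 + 0
gcd(9,71) = 1
Back-substitution gives: 9·(8) + 71·(-1) = 1
So 9⁻¹ ≡ 8 ≡ 8 (mod 71)
Check: 9 × 8 = 72 ≡ 1 (mod 71) ✓

9⁻¹ ≡ 8 (mod 71)


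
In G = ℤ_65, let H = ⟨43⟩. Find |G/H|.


|⟨43⟩| = n / gcd(43, 65) = 65 / 1 = 65
H is normal (ℤ_65 is abelian).
|G/H| = |G| / |H| = 65 / 65 = 1

|G/H| = 1


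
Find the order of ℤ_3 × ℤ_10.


|A × B| = |A| · |B|
|ℤ_3 × ℤ_10| = 3 × 10 = 30

|ℤ_3 × ℤ_10| = 30


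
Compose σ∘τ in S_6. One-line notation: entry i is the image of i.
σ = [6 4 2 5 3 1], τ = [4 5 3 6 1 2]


σ∘τ: apply τ first, then σ
1 →τ 4 →σ 5
2 →τ 5 →σ 3
3 →τ 3 →σ 2
4 →τ 6 →σ 1
5 →τ 1 →σ 6
6 →τ 2 →σ 4

σ∘τ = [5 3 2 1 6 4]


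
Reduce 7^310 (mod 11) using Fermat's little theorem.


Fermat's little theorem: if p is prime and gcd(a,p)=1, then a^(p-1) ≡ 1 (mod p)
p = 11 is prime, gcd(7,11) = 1
Reduce exponent: 310 mod 10 = 0
So 7^310 ≡ 7^0 (mod 11)
7^0 = 1

7^310 ≡ 1 (mod 11)


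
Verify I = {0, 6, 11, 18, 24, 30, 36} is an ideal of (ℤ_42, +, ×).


Check ideal conditions for I = {0, 6, 11, 18, 24, 30, 36} in ℤ_42:
(1) I is an additive subgroup? No
(2) For r ∈ ℤ_42 and a ∈ I: r·a ∈ I? No  [counterexample: r=2, a=6, r·a mod 42 = 12 ∉ I]

No, I is not an ideal of ℤ_42


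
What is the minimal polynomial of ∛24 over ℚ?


∛24 satisfies x³ - 24 = 0, irreducible over ℚ (no rational root; 24 is not a perfect cube)

Minimal polynomial: x³ - 24


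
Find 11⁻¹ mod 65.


Use the extended Euclidean algorithm to write 1 = 11·s + 65·t; then s mod 65 is the inverse.
Euclidean algorithm:
  11 = 0·65 + 11
  65 = 5·11 + 10
  11 = 1·10 + 1
  10 = 10·1 + 0
gcd(11,65) = 1
Back-substitution gives: 11·(6) + 65·(-1) = 1
So 11⁻¹ ≡ 6 ≡ 6 (mod 65)
Check: 11 × 6 = 66 ≡ 1 (mod 65) ✓

11⁻¹ ≡ 6 (mod 65)


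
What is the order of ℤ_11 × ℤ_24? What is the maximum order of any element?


|ℤ_11 × ℤ_24| = 11 × 24 = 264
Max element order = lcm(11,24) = 264
Cyclic? Yes (gcd=1)

|ℤ_11×ℤ_24| = 264, max element order = 264


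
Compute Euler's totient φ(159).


Factor n: 159 = 3 × 53
φ(n) = n · ∏(1 - 1/p) over distinct primes p | n
φ(159) = 159 · (1 - 1/3) · (1 - 1/53) = 104

φ(159) = 104


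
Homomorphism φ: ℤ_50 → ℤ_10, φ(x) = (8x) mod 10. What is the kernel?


Kernel = preimage of identity
ker(φ) = {x ∈ ℤ_50 : 8x ≡ 0 (mod 10)}. Since 10 | 50, φ is well-defined. The kernel is the cyclic subgroup ⟨5⟩ of ℤ_50 (order 10), i.e. {0, 5, 10, 15, 20, 25, 30, 35, 40, 45}

ker(φ) = {0, 5, 10, 15, 20, 25, 30, 35, 40, 45}


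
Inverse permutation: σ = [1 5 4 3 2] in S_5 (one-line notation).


To find σ⁻¹, swap domain and range:
σ(1) = 1 → σ⁻¹(1) = 1
σ(2) = 5 → σ⁻¹(5) = 2
σ(3) = 4 → σ⁻¹(4) = 3
σ(4) = 3 → σ⁻¹(3) = 4
σ(5) = 2 → σ⁻¹(2) = 5

σ⁻¹ = [1 5 4 3 2]


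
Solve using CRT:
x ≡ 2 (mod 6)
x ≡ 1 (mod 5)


m₁ = 6, m₂ = 5, gcd = 1, so CRT applies. M = m₁·m₂ = 30
Let M₁ = M/m₁ = 5, M₂ = M/m₂ = 6
Find y₁ ≡ M₁⁻¹ (mod m₁): 5⁻¹ ≡ 5 (mod 6)
Find y₂ ≡ M₂⁻¹ (mod m₂): 6⁻¹ ≡ 1 (mod 5)
x = a₁·M₁·y₁ + a₂·M₂·y₂ = 2·5·5 + 1·6·1 = 56
Reduce mod 30: x ≡ 26
Check: 26 mod 6 = 2 ✓, 26 mod 5 = 1 ✓

x ≡ 26 (mod 30)


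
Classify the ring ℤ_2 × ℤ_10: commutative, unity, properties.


Direct product ring; commutative with unity (1,1); but (1,0)·(0,1) = (0,0) gives zero divisors, so not an integral domain
Commutative: Yes
Integral domain: No
Has unity: Yes

ℤ_2 × ℤ_10: Commutative=Yes, Unity=Yes


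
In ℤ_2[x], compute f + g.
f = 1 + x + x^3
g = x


Add coefficients mod 2:
x^0: 1 + 0 = 1 (mod 2)
x^1: 1 + 1 = 0 (mod 2)
x^2: 0 + 0 = 0 (mod 2)
x^3: 1 + 0 = 1 (mod 2)
Result: 1 + x^3

f + g = 1 + x^3


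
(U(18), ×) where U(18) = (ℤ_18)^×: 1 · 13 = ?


Operation: multiplication mod 18
1 · 13 = (a × b) mod 18 with a = 1, b = 13

1 · 13 = 13


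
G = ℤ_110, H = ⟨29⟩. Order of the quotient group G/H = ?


|⟨29⟩| = n / gcd(29, 110) = 110 / 1 = 110
H is normal (ℤ_110 is abelian).
|G/H| = |G| / |H| = 110 / 110 = 1

|G/H| = 1


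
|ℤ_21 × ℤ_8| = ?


|A × B| = |A| · |B|
|ℤ_21 × ℤ_8| = 21 × 8 = 168

|ℤ_21 × ℤ_8| = 168


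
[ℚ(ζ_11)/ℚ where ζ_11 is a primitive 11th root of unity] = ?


[ℚ(ζ_n):ℚ] = deg Φ_n(x) = φ(n). Here φ(11) = 10

[ℚ(ζ_11)/ℚ where ζ_11 is a primitive 11th root of unity] = 10


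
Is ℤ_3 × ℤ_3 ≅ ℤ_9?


Comparing ℤ_3 × ℤ_3 and ℤ_9:
gcd(3,3) = 3 ≠ 1. Max element order in ℤ_3×ℤ_3 is lcm(3,3) = 3 < 9, so it has no element of order 9

No, ℤ_3 × ℤ_3 ≇ ℤ_9


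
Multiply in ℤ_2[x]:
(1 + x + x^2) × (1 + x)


Expand and collect like terms; reduce coefficients mod 2:
x^0: 1·1 = 1 ≡ 1 (mod 2)
x^1: 1·1 + 1·1 = 2 ≡ 0 (mod 2)
x^2: 1·1 + 1·1 = 2 ≡ 0 (mod 2)
x^3: 1·1 = 1 ≡ 1 (mod 2)
Result: 1 + x^3

f · g = 1 + x^3


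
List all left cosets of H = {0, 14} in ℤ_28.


H = {0, 14}, |H| = 2
Number of cosets = |G|/|H| = 28/2 = 14
0 + H = {0, 14}
1 + H = {1, 15}
2 + H = {2, 16}
3 + H = {3, 17}
4 + H = {4, 18}
5 + H = {5, 19}
6 + H = {6, 20}
7 + H = {7, 21}
8 + H = {8, 22}
9 + H = {9, 23}
10 + H = {10, 24}
11 + H = {11, 25}
12 + H = {12, 26}
13 + H = {13, 27}

Cosets: 0+H={0,14}; 1+H={1,15}; 2+H={2,16}; 3+H={3,17}; 4+H={4,18}; 5+H={5,19}; 6+H={6,20}; 7+H={7,21}; 8+H={8,22}; 9+H={9,23}; 10+H={10,24}; 11+H={11,25}; 12+H={12,26}; 13+H={13,27}


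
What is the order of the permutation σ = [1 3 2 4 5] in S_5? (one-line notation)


Cycle decomposition: (2 3)
Cycle lengths: 2
Order = lcm(2) = 2

ord(σ) = 2


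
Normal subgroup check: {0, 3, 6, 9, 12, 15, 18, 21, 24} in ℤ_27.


H = {0, 3, 6, 9, 12, 15, 18, 21, 24} in ℤ_27
ℤ_27 is abelian; every subgroup of an abelian group is normal

Yes, normal subgroup


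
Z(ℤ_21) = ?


Z(G) = {g ∈ G | gx = xg for all x ∈ G}
ℤ_21 is abelian, so Z(G) = G

Z(ℤ_21) = ℤ_21


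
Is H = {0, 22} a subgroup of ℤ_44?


Subgroup test for H = {0, 22} in (ℤ_44, +):
(1) 0 ∈ H? Yes
(2) Closure: for all a,b ∈ H, (a+b) mod 44 ∈ H? Yes
(3) Inverses: for all a ∈ H, -a mod 44 ∈ H? Yes

Yes, H is a subgroup of ℤ_44


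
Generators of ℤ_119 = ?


g generates ℤ_n iff gcd(g,n) = 1
Prime factors of 119: 7, 17
Generators are g ∈ {1,...,118} not divisible by any of these primes.
Generators: {1, 2, 3, 4, 5, 6, 8, 9, 10, 11, 12, 13, 15, 16, 18, 19, 20, 22, 23, 24, 25, 26, 27, 29, 30, 31, 32, 33, 36, 37, 38, 39, 40, 41, 43, 44, 45, 46, 47, 48, 50, 52, 53, 54, 55, 57, 58, 59, 60, 61, 62, 64, 65, 66, 67, 69, 71, 72, 73, 74, 75, 76, 78, 79, 80, 81, 82, 83, 86, 87, 88, 89, 90, 92, 93, 94, 95, 96, 97, 99, 100, 101, 103, 104, 106, 107, 108, 109, 110, 111, 113, 114, 115, 116, 117, 118}
Number of generators = φ(119) = 96

Generators of ℤ_119 = {1, 2, 3, 4, 5, 6, 8, 9, 10, 11, 12, 13, 15, 16, 18, 19, 20, 22, 23, 24, 25, 26, 27, 29, 30, 31, 32, 33, 36, 37, 38, 39, 40, 41, 43, 44, 45, 46, 47, 48, 50, 52, 53, 54, 55, 57, 58, 59, 60, 61, 62, 64, 65, 66, 67, 69, 71, 72, 73, 74, 75, 76, 78, 79, 80, 81, 82, 83, 86, 87, 88, 89, 90, 92, 93, 94, 95, 96, 97, 99, 100, 101, 103, 104, 106, 107, 108, 109, 110, 111, 113, 114, 115, 116, 117, 118}
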